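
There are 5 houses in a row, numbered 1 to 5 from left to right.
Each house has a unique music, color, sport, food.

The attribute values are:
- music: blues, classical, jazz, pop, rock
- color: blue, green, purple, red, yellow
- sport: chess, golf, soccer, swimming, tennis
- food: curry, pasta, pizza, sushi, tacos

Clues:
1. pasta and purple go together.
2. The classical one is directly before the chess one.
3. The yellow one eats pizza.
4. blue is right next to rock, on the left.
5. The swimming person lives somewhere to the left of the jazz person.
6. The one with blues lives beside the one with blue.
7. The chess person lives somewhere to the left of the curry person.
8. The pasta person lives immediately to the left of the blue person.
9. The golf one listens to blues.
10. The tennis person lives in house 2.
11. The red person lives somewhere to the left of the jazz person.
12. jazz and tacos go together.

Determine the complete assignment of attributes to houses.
Solution:

House | Music | Color | Sport | Food
------------------------------------
  1   | blues | purple | golf | pasta
  2   | classical | blue | tennis | sushi
  3   | rock | yellow | chess | pizza
  4   | pop | red | swimming | curry
  5   | jazz | green | soccer | tacos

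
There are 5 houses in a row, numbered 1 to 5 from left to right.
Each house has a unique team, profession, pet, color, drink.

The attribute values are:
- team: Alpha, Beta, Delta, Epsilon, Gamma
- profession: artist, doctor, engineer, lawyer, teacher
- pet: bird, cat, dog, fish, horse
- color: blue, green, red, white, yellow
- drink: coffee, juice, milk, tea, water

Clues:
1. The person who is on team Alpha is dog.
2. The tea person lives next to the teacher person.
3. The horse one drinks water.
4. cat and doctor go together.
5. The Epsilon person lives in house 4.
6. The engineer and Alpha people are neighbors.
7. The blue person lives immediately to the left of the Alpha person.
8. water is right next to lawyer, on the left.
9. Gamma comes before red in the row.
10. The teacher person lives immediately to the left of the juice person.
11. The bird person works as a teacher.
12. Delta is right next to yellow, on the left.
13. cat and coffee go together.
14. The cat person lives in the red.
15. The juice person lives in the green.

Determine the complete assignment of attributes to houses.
Solution:

House | Team | Profession | Pet | Color | Drink
-----------------------------------------------
  1   | Delta | engineer | horse | blue | water
  2   | Alpha | lawyer | dog | yellow | tea
  3   | Gamma | teacher | bird | white | milk
  4   | Epsilon | artist | fish | green | juice
  5   | Beta | doctor | cat | red | coffee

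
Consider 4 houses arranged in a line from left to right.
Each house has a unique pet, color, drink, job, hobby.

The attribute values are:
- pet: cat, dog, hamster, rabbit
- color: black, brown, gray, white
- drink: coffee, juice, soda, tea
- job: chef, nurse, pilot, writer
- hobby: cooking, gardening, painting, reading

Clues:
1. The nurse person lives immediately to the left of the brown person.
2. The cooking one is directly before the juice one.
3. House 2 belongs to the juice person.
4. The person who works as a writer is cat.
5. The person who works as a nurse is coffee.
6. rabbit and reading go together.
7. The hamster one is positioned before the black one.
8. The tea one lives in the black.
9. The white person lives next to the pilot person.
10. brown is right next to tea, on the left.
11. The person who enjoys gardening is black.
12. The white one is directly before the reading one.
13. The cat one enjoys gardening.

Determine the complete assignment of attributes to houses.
Solution:

House | Pet | Color | Drink | Job | Hobby
-----------------------------------------
  1   | hamster | white | coffee | nurse | cooking
  2   | rabbit | brown | juice | pilot | reading
  3   | cat | black | tea | writer | gardening
  4   | dog | gray | soda | chef | painting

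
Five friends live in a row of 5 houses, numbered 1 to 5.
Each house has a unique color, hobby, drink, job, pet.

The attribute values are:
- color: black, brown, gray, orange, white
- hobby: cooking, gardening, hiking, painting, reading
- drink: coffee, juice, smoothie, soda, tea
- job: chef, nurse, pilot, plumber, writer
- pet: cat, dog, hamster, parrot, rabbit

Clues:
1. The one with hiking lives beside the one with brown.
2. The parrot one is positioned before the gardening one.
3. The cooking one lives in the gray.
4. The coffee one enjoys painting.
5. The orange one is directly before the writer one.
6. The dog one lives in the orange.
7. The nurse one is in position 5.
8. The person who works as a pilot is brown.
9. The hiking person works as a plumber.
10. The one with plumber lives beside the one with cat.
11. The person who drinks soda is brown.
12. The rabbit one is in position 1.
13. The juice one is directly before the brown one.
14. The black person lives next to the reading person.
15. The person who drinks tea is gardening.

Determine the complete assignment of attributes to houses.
Solution:

House | Color | Hobby | Drink | Job | Pet
-----------------------------------------
  1   | black | hiking | juice | plumber | rabbit
  2   | brown | reading | soda | pilot | cat
  3   | orange | painting | coffee | chef | dog
  4   | gray | cooking | smoothie | writer | parrot
  5   | white | gardening | tea | nurse | hamster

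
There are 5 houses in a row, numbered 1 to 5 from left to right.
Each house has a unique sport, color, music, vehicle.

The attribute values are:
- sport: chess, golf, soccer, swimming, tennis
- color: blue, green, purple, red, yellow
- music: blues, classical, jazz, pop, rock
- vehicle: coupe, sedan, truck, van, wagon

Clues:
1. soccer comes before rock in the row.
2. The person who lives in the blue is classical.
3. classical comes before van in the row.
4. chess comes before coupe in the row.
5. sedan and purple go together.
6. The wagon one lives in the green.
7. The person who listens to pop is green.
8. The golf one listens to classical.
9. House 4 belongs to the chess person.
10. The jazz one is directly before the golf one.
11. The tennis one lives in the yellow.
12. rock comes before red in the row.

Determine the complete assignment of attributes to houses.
Solution:

House | Sport | Color | Music | Vehicle
---------------------------------------
  1   | soccer | purple | jazz | sedan
  2   | golf | blue | classical | truck
  3   | tennis | yellow | rock | van
  4   | chess | green | pop | wagon
  5   | swimming | red | blues | coupe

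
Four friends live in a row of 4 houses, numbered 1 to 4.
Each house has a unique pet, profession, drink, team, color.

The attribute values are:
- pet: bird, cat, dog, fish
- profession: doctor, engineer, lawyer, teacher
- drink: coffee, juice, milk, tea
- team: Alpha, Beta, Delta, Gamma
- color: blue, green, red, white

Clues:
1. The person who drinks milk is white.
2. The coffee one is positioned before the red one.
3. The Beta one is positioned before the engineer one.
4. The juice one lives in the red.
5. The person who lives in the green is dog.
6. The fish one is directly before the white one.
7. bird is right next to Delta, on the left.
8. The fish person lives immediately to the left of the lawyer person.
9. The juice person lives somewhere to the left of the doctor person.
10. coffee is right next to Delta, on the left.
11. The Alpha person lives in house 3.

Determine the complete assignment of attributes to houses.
Solution:

House | Pet | Profession | Drink | Team | Color
-----------------------------------------------
  1   | bird | teacher | coffee | Beta | blue
  2   | fish | engineer | juice | Delta | red
  3   | cat | lawyer | milk | Alpha | white
  4   | dog | doctor | tea | Gamma | green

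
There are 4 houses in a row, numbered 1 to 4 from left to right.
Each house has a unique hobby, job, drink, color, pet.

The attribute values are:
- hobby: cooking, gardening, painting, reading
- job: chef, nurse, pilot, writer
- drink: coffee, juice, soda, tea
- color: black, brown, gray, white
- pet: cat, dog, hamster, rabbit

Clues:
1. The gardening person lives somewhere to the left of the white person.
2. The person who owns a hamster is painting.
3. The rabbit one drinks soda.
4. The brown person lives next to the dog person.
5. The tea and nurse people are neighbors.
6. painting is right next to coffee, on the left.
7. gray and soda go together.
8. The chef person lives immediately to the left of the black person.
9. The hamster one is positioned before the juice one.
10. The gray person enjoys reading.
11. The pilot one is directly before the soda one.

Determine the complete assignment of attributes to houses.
Solution:

House | Hobby | Job | Drink | Color | Pet
-----------------------------------------
  1   | painting | chef | tea | brown | hamster
  2   | gardening | nurse | coffee | black | dog
  3   | cooking | pilot | juice | white | cat
  4   | reading | writer | soda | gray | rabbit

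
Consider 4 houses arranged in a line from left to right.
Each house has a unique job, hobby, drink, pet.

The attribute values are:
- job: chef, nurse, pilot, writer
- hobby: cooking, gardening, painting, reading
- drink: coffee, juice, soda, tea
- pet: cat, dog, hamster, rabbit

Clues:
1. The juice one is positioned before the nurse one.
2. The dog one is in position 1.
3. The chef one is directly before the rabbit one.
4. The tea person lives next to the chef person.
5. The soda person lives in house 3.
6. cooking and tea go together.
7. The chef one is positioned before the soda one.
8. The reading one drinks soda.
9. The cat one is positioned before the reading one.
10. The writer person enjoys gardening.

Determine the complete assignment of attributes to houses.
Solution:

House | Job | Hobby | Drink | Pet
---------------------------------
  1   | pilot | cooking | tea | dog
  2   | chef | painting | juice | cat
  3   | nurse | reading | soda | rabbit
  4   | writer | gardening | coffee | hamster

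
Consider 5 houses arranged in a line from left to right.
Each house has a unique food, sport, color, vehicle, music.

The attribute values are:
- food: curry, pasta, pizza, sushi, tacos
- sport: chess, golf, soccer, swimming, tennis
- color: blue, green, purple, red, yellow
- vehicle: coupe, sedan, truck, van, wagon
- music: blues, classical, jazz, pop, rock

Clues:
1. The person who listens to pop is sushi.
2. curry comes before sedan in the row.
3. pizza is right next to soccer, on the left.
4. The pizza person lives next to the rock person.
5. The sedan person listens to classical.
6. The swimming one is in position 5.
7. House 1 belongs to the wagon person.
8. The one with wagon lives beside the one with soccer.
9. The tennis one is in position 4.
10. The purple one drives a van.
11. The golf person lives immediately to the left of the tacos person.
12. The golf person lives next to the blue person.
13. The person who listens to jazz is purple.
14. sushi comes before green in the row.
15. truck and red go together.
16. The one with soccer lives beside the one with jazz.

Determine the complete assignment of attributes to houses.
Solution:

House | Food | Sport | Color | Vehicle | Music
----------------------------------------------
  1   | pizza | golf | yellow | wagon | blues
  2   | tacos | soccer | blue | coupe | rock
  3   | curry | chess | purple | van | jazz
  4   | sushi | tennis | red | truck | pop
  5   | pasta | swimming | green | sedan | classical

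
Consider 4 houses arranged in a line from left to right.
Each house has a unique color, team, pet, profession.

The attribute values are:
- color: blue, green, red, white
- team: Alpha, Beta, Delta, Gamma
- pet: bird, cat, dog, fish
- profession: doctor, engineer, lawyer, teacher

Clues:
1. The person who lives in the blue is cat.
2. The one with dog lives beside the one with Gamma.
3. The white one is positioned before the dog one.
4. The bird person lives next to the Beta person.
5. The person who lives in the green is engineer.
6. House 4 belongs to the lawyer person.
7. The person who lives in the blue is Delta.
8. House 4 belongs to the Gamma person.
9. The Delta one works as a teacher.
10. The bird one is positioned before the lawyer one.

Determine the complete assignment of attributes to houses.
Solution:

House | Color | Team | Pet | Profession
---------------------------------------
  1   | blue | Delta | cat | teacher
  2   | white | Alpha | bird | doctor
  3   | green | Beta | dog | engineer
  4   | red | Gamma | fish | lawyer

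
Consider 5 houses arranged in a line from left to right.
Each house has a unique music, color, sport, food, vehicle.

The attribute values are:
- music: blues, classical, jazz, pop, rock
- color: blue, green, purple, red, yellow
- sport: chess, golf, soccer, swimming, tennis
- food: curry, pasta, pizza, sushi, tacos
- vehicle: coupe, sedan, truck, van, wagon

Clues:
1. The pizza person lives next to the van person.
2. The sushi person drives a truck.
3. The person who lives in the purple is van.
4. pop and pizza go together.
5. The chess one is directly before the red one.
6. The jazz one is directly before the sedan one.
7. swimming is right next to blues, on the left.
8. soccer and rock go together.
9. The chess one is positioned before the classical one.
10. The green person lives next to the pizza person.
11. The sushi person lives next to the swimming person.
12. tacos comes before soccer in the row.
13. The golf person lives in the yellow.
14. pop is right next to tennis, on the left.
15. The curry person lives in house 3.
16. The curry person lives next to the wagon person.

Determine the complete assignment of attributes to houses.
Solution:

House | Music | Color | Sport | Food | Vehicle
----------------------------------------------
  1   | jazz | green | chess | sushi | truck
  2   | pop | red | swimming | pizza | sedan
  3   | blues | purple | tennis | curry | van
  4   | classical | yellow | golf | tacos | wagon
  5   | rock | blue | soccer | pasta | coupe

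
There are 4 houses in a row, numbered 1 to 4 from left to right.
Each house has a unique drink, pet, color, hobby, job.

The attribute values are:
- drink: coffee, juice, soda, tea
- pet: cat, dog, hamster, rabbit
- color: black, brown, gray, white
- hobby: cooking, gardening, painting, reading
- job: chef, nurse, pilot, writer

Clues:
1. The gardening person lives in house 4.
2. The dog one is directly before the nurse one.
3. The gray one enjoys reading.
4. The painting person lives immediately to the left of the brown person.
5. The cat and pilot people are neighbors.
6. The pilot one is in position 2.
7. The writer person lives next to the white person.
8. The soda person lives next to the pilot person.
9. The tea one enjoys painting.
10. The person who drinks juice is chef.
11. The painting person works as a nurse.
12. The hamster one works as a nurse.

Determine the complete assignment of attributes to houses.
Solution:

House | Drink | Pet | Color | Hobby | Job
-----------------------------------------
  1   | soda | cat | gray | reading | writer
  2   | coffee | dog | white | cooking | pilot
  3   | tea | hamster | black | painting | nurse
  4   | juice | rabbit | brown | gardening | chef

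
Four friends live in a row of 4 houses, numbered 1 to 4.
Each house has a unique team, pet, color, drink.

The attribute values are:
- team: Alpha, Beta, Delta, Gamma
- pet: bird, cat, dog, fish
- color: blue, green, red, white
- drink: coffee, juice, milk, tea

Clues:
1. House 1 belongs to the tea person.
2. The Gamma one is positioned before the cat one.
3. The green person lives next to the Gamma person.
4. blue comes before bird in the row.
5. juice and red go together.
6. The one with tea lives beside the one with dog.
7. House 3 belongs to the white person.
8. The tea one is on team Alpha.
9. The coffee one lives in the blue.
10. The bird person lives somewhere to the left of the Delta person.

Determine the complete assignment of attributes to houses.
Solution:

House | Team | Pet | Color | Drink
----------------------------------
  1   | Alpha | fish | green | tea
  2   | Gamma | dog | blue | coffee
  3   | Beta | bird | white | milk
  4   | Delta | cat | red | juice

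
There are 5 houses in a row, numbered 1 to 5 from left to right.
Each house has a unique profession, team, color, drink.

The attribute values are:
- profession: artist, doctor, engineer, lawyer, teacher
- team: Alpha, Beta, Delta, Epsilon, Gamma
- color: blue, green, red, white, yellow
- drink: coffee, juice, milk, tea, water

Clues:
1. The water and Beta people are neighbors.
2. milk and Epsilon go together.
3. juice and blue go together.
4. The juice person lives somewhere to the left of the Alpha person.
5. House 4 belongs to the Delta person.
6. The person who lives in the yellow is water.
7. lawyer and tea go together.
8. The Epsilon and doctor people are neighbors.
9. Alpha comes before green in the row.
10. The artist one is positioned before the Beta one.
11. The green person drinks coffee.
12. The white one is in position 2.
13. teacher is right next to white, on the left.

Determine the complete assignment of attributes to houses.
Solution:

House | Profession | Team | Color | Drink
-----------------------------------------
  1   | teacher | Gamma | blue | juice
  2   | lawyer | Alpha | white | tea
  3   | artist | Epsilon | red | milk
  4   | doctor | Delta | yellow | water
  5   | engineer | Beta | green | coffee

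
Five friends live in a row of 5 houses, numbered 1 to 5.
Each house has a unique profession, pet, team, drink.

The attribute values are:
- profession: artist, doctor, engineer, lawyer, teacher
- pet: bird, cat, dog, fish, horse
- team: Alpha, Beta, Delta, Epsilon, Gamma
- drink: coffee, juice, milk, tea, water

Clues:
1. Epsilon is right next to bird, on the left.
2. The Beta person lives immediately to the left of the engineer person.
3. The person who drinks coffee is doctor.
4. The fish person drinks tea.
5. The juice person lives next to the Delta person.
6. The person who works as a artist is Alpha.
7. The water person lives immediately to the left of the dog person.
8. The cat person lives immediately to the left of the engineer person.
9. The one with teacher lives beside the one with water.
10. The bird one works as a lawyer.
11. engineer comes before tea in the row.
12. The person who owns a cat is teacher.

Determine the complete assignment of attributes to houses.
Solution:

House | Profession | Pet | Team | Drink
---------------------------------------
  1   | teacher | cat | Beta | juice
  2   | engineer | horse | Delta | water
  3   | doctor | dog | Epsilon | coffee
  4   | lawyer | bird | Gamma | milk
  5   | artist | fish | Alpha | tea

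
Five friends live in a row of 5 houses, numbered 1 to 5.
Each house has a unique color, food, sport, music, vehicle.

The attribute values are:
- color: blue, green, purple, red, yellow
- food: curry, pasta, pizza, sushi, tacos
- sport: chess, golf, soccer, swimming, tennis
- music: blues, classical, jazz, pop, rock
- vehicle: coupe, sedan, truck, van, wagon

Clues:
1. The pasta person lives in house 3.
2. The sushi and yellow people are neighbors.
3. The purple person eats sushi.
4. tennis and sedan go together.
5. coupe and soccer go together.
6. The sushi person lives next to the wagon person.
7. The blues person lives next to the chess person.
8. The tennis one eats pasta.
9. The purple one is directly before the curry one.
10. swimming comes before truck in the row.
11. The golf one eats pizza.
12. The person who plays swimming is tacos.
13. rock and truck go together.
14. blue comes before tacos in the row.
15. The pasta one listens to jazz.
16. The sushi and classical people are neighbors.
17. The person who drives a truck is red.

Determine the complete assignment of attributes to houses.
Solution:

House | Color | Food | Sport | Music | Vehicle
----------------------------------------------
  1   | purple | sushi | soccer | blues | coupe
  2   | yellow | curry | chess | classical | wagon
  3   | blue | pasta | tennis | jazz | sedan
  4   | green | tacos | swimming | pop | van
  5   | red | pizza | golf | rock | truck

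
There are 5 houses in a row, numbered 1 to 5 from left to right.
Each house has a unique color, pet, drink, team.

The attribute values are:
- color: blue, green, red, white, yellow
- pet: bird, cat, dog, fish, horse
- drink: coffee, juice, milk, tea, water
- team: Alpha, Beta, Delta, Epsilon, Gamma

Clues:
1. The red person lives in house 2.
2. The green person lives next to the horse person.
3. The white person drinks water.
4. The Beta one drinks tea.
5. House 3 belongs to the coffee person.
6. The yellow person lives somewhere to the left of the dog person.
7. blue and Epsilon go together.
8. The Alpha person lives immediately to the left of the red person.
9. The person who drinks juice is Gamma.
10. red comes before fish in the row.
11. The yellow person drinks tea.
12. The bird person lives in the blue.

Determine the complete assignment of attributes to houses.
Solution:

House | Color | Pet | Drink | Team
----------------------------------
  1   | green | cat | milk | Alpha
  2   | red | horse | juice | Gamma
  3   | blue | bird | coffee | Epsilon
  4   | yellow | fish | tea | Beta
  5   | white | dog | water | Delta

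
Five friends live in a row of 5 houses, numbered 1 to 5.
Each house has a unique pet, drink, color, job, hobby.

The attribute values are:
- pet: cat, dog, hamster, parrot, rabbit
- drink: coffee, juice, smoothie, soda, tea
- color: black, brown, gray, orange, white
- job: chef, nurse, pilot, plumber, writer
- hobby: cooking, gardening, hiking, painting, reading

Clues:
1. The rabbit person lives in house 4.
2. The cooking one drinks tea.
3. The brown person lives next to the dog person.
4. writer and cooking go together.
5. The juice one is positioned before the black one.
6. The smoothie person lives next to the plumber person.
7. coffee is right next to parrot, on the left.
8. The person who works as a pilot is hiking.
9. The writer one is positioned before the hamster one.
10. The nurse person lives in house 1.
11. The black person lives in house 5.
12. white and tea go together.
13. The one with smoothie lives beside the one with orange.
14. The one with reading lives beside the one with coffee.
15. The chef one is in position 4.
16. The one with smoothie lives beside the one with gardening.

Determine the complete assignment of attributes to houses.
Solution:

House | Pet | Drink | Color | Job | Hobby
-----------------------------------------
  1   | cat | smoothie | brown | nurse | reading
  2   | dog | coffee | orange | plumber | gardening
  3   | parrot | tea | white | writer | cooking
  4   | rabbit | juice | gray | chef | painting
  5   | hamster | soda | black | pilot | hiking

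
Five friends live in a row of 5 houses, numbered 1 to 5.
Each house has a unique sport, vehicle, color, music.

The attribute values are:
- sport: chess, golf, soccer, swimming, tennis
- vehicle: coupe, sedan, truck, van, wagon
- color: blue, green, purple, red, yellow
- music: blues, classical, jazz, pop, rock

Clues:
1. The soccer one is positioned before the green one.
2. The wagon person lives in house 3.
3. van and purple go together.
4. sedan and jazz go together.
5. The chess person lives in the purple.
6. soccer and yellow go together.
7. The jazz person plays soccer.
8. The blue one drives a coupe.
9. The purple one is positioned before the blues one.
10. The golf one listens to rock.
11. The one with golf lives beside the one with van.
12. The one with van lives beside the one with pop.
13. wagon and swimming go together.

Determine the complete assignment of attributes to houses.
Solution:

House | Sport | Vehicle | Color | Music
---------------------------------------
  1   | golf | coupe | blue | rock
  2   | chess | van | purple | classical
  3   | swimming | wagon | red | pop
  4   | soccer | sedan | yellow | jazz
  5   | tennis | truck | green | blues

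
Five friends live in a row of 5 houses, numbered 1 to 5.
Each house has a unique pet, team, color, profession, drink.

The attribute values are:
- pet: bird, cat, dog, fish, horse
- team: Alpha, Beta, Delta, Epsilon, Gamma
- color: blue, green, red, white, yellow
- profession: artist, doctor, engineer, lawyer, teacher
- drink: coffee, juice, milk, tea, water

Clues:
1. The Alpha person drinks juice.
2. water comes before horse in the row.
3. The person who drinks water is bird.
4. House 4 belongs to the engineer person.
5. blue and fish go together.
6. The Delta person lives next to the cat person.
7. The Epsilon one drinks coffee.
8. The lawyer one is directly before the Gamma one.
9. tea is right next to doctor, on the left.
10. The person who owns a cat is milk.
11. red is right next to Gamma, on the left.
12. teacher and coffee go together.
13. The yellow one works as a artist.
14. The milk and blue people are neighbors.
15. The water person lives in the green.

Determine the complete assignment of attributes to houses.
Solution:

House | Pet | Team | Color | Profession | Drink
-----------------------------------------------
  1   | dog | Delta | red | lawyer | tea
  2   | cat | Gamma | white | doctor | milk
  3   | fish | Epsilon | blue | teacher | coffee
  4   | bird | Beta | green | engineer | water
  5   | horse | Alpha | yellow | artist | juice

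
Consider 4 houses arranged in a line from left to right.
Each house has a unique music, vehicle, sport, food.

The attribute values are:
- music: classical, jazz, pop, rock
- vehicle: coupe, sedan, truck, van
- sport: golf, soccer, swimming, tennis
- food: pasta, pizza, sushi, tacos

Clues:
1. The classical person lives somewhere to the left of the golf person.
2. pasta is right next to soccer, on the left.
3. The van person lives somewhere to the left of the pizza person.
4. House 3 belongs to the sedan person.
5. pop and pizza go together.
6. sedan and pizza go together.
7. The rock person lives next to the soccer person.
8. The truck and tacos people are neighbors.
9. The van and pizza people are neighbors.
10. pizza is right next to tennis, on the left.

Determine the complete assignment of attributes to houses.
Solution:

House | Music | Vehicle | Sport | Food
--------------------------------------
  1   | rock | truck | swimming | pasta
  2   | classical | van | soccer | tacos
  3   | pop | sedan | golf | pizza
  4   | jazz | coupe | tennis | sushi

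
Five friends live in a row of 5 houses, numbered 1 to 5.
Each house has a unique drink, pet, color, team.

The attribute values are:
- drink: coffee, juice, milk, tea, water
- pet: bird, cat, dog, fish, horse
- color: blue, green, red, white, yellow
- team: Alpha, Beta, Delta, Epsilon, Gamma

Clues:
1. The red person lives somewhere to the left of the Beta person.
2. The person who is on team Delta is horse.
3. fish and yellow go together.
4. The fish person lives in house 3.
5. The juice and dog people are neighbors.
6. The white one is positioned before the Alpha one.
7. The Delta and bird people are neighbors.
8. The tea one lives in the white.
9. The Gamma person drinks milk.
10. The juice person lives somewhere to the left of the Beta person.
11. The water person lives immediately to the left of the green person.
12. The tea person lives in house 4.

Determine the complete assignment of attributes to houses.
Solution:

House | Drink | Pet | Color | Team
----------------------------------
  1   | water | horse | red | Delta
  2   | milk | bird | green | Gamma
  3   | juice | fish | yellow | Epsilon
  4   | tea | dog | white | Beta
  5   | coffee | cat | blue | Alpha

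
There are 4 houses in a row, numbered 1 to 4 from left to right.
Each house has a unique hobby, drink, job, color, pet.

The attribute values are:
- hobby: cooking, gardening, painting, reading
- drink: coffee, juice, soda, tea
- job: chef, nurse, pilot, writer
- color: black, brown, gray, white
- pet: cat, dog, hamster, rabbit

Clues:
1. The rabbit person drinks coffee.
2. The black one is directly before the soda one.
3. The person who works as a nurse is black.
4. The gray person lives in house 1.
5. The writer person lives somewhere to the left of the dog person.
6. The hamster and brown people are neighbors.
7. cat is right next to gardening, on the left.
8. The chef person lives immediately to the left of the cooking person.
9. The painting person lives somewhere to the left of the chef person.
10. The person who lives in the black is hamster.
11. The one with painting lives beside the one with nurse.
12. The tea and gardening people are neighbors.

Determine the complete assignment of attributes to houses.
Solution:

House | Hobby | Drink | Job | Color | Pet
-----------------------------------------
  1   | painting | tea | writer | gray | cat
  2   | gardening | juice | nurse | black | hamster
  3   | reading | soda | chef | brown | dog
  4   | cooking | coffee | pilot | white | rabbit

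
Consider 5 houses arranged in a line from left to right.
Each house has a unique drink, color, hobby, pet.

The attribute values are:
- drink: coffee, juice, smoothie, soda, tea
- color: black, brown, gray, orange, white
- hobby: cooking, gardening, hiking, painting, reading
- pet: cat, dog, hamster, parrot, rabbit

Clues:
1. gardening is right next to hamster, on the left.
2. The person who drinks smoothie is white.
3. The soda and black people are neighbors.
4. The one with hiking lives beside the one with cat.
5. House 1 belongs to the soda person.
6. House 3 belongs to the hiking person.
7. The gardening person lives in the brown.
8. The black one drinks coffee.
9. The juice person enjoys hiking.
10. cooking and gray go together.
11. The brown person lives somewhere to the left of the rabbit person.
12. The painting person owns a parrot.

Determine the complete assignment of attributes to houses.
Solution:

House | Drink | Color | Hobby | Pet
-----------------------------------
  1   | soda | brown | gardening | dog
  2   | coffee | black | reading | hamster
  3   | juice | orange | hiking | rabbit
  4   | tea | gray | cooking | cat
  5   | smoothie | white | painting | parrot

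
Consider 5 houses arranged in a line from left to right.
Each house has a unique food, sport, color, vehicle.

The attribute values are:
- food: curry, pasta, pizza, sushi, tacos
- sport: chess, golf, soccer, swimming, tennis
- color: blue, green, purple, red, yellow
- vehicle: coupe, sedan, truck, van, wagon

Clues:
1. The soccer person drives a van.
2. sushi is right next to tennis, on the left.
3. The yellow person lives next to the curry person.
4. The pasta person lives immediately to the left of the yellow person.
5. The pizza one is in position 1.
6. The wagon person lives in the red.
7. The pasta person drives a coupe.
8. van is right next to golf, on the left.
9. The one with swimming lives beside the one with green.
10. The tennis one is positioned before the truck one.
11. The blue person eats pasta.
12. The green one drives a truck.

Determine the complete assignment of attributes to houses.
Solution:

House | Food | Sport | Color | Vehicle
--------------------------------------
  1   | pizza | soccer | purple | van
  2   | sushi | golf | red | wagon
  3   | pasta | tennis | blue | coupe
  4   | tacos | swimming | yellow | sedan
  5   | curry | chess | green | truck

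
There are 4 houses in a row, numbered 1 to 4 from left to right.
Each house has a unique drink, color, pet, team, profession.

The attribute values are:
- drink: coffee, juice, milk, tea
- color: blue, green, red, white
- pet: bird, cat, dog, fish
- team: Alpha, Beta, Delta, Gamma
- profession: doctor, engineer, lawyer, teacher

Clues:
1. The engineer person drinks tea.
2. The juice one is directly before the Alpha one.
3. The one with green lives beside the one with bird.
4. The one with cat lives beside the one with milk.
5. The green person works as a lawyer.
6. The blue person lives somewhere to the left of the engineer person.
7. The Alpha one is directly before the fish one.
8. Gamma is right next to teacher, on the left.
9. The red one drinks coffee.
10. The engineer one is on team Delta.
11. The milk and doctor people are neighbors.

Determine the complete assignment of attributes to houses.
Solution:

House | Drink | Color | Pet | Team | Profession
-----------------------------------------------
  1   | juice | green | cat | Gamma | lawyer
  2   | milk | blue | bird | Alpha | teacher
  3   | coffee | red | fish | Beta | doctor
  4   | tea | white | dog | Delta | engineer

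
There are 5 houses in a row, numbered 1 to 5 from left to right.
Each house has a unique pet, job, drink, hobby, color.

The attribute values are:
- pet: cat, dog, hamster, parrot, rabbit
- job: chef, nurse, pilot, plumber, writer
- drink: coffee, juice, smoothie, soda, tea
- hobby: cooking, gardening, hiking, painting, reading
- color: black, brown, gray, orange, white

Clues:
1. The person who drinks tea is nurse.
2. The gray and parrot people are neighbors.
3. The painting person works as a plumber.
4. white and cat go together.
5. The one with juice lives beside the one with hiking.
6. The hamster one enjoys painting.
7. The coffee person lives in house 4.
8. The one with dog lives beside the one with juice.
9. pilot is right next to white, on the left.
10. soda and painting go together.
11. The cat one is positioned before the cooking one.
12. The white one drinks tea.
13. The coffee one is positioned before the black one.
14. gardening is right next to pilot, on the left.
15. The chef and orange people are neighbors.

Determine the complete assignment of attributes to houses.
Solution:

House | Pet | Job | Drink | Hobby | Color
-----------------------------------------
  1   | dog | chef | smoothie | gardening | gray
  2   | parrot | pilot | juice | reading | orange
  3   | cat | nurse | tea | hiking | white
  4   | rabbit | writer | coffee | cooking | brown
  5   | hamster | plumber | soda | painting | black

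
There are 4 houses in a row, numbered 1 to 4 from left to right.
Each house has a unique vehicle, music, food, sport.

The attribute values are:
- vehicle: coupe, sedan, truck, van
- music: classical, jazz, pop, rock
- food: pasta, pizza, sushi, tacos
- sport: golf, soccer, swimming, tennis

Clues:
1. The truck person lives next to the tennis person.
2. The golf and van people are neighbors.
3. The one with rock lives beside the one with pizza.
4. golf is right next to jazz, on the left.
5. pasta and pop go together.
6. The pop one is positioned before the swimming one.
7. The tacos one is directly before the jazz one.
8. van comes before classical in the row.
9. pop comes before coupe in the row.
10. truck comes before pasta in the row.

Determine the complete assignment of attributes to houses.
Solution:

House | Vehicle | Music | Food | Sport
--------------------------------------
  1   | truck | rock | tacos | golf
  2   | van | jazz | pizza | tennis
  3   | sedan | pop | pasta | soccer
  4   | coupe | classical | sushi | swimming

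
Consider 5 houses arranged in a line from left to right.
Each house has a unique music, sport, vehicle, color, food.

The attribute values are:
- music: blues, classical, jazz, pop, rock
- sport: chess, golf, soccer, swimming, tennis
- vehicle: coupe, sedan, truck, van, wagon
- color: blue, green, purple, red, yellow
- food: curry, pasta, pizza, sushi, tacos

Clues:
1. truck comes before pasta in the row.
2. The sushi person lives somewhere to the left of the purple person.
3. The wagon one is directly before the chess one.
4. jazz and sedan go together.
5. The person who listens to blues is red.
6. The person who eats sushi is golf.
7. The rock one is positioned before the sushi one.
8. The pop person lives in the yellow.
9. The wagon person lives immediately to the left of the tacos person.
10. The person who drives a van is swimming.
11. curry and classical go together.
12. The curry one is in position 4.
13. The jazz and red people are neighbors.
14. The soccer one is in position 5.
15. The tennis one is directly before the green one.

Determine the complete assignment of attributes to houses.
Solution:

House | Music | Sport | Vehicle | Color | Food
----------------------------------------------
  1   | rock | tennis | wagon | blue | pizza
  2   | jazz | chess | sedan | green | tacos
  3   | blues | golf | truck | red | sushi
  4   | classical | swimming | van | purple | curry
  5   | pop | soccer | coupe | yellow | pasta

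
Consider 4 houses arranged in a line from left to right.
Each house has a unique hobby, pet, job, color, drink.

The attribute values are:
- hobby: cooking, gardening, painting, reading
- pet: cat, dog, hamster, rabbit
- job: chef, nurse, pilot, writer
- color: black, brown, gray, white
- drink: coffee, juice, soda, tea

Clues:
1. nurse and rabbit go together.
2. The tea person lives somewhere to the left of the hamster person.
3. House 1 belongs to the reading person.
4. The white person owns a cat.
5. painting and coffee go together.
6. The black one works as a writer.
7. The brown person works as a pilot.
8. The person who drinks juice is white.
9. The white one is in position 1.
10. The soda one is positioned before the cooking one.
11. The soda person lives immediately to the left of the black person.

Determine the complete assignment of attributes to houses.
Solution:

House | Hobby | Pet | Job | Color | Drink
-----------------------------------------
  1   | reading | cat | chef | white | juice
  2   | gardening | rabbit | nurse | gray | soda
  3   | cooking | dog | writer | black | tea
  4   | painting | hamster | pilot | brown | coffee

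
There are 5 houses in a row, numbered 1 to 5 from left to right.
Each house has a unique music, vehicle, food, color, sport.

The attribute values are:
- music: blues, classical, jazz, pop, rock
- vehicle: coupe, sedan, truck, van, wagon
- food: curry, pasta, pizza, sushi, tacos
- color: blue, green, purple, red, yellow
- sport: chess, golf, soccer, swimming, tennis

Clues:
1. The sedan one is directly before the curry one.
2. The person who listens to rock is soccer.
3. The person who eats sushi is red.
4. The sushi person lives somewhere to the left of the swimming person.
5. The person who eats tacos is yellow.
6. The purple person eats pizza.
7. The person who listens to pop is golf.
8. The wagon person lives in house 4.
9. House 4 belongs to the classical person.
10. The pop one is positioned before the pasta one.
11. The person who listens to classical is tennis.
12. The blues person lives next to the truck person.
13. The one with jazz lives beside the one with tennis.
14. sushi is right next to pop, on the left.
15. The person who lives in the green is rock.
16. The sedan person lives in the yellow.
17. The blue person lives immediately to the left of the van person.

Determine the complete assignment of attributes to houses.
Solution:

House | Music | Vehicle | Food | Color | Sport
----------------------------------------------
  1   | blues | coupe | sushi | red | chess
  2   | pop | truck | pizza | purple | golf
  3   | jazz | sedan | tacos | yellow | swimming
  4   | classical | wagon | curry | blue | tennis
  5   | rock | van | pasta | green | soccer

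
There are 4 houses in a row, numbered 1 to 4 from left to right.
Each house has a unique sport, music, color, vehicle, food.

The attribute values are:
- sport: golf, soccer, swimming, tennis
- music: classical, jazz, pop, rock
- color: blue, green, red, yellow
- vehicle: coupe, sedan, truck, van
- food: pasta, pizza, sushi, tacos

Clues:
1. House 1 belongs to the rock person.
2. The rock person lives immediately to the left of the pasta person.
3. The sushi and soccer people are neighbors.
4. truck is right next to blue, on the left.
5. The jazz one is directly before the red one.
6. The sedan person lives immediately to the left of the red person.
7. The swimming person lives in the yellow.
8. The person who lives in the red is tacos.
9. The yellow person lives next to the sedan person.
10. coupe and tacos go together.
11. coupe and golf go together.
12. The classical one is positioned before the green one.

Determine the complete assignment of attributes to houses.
Solution:

House | Sport | Music | Color | Vehicle | Food
----------------------------------------------
  1   | swimming | rock | yellow | truck | sushi
  2   | soccer | jazz | blue | sedan | pasta
  3   | golf | classical | red | coupe | tacos
  4   | tennis | pop | green | van | pizza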